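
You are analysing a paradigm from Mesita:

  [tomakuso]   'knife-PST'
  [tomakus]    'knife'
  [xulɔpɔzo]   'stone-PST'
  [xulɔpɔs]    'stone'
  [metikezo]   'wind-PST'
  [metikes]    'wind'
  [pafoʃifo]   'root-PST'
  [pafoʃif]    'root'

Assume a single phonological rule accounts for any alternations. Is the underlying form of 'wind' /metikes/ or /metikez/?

/metikez/

The root 'wind' surfaces as [metikezo] and [metikes], with a stem-final [z] ~ [s] alternation.
But 'knife' keeps [s] in both environments ([tomakuso], [tomakus]), so there is no rule changing /s/ to [z] before the PST suffix.
The alternation reflects word-final obstruent devoicing: voiced obstruents become voiceless word-finally. /z/ is underlying.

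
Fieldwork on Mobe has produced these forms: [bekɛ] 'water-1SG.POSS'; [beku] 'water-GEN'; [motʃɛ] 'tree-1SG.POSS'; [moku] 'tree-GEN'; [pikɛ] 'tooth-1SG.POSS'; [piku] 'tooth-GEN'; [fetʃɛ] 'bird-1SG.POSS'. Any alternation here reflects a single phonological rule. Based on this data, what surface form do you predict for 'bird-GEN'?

[feku]

'tree' shows [tʃ] ~ [k] at the end of the stem ([motʃɛ] vs [moku]).
The stem 'water' ([bekɛ], [beku]) shows [k] unchanged in both environments, so [k] cannot be basic with [tʃ] derived before the 1SG.POSS suffix.
Therefore /tʃ/ is basic and [k] is derived by depalatalization (palato-alveolar /tʃ/ becomes [k] when no front vowel follows).
The one attested form of 'bird', [fetʃɛ], shows underlying /fetʃ/. Applying the same rule when no front vowel follows gives [feku].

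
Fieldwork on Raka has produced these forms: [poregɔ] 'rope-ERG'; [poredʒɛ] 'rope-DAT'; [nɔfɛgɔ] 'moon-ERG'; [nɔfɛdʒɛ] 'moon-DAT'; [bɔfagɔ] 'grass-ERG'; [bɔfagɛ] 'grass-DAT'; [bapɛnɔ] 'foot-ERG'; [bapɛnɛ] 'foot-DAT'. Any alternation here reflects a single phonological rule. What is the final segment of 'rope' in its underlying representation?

The stem for 'rope' ends in [g] in [poregɔ] but [dʒ] in [poredʒɛ].
But 'grass' keeps [g] in both environments ([bɔfagɔ], [bɔfagɛ]), so there is no rule changing /g/ to [dʒ] before the DAT suffix.
Therefore /dʒ/ is basic and [g] is derived by depalatalization (palato-alveolar /dʒ/ becomes [g] when no front vowel follows).

/dʒ/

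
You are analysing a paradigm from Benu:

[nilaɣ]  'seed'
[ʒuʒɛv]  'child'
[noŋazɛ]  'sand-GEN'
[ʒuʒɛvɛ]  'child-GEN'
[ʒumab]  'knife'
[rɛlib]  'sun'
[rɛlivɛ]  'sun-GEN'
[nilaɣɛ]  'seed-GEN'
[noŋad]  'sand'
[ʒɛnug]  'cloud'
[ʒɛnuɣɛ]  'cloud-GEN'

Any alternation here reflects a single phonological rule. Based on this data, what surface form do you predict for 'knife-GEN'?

'sun' shows [b] ~ [v] at the end of the stem ([rɛlib] vs [rɛlivɛ]).
The stem 'child' ([ʒuʒɛv], [ʒuʒɛvɛ]) shows [v] unchanged in both environments, so [v] cannot be basic with [b] derived in isolation.
The underlying segment must be /b/; voiced stops become fricatives between vowels, yielding [v] there.
From [ʒumab] the stem 'knife' is /ʒumab/; between vowels this yields [ʒumavɛ].

[ʒumavɛ]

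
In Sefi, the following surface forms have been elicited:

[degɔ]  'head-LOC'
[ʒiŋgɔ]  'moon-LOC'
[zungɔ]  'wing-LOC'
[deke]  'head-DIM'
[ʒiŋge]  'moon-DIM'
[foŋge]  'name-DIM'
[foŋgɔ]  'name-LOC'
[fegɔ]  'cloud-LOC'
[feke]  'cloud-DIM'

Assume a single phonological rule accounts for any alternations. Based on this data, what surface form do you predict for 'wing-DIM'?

[zunge]

The DIM morpheme has two allomorphs, [-ge] and [-ke].
By contrast the LOC suffix keeps its initial [g] throughout — that segment must be underlying.
So the underlying form is /-ke/, and voiceless stops become voiced after a nasal.
After 'wing', which ends in a nasal, the suffix surfaces as [-ge], giving [zunge].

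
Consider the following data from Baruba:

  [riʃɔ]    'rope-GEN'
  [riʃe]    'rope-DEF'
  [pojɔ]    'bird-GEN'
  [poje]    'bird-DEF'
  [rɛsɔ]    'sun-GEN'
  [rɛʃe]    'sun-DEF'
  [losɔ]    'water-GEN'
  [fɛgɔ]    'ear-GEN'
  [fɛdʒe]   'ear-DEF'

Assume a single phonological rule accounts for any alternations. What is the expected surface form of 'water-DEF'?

The root 'sun' surfaces as [rɛsɔ] and [rɛʃe], with a stem-final [s] ~ [ʃ] alternation.
Compare 'rope', with invariant [ʃ] in [riʃɔ] and [riʃe]: an analysis with underlying /ʃ/ and a rule producing [s] before the GEN suffix would wrongly predict alternation here too.
The alternation reflects palatalization before a front vowel: /g/ and /s/ become palato-alveolar [dʒ] and [ʃ] before a front vowel. /s/ is underlying.
From [losɔ] the stem 'water' is /los/; before a front vowel this yields [loʃe].

[loʃe]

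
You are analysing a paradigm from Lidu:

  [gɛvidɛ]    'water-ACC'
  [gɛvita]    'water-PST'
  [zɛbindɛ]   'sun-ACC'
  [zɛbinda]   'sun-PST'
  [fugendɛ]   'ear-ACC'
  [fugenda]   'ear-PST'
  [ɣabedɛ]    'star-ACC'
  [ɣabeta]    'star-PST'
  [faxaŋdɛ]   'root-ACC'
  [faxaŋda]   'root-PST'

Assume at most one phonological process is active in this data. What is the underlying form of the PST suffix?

The PST morpheme has two allomorphs, [-da] and [-ta].
The ACC suffix, which begins with [d], is invariant after every stem; so [d] is not altered by any rule here.
The PST suffix is therefore /-ta/ underlyingly, with post-nasal voicing: voiceless stops become voiced after a nasal.

/-ta/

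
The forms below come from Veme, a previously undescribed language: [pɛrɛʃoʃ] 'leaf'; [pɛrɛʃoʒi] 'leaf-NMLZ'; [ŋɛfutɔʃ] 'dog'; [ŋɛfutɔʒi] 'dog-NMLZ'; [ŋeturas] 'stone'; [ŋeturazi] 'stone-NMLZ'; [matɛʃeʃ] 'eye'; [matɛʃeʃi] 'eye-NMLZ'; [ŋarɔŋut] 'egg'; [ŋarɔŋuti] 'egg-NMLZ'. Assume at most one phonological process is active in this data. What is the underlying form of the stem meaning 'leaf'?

/pɛrɛʃoʒ/

'leaf' shows [ʃ] ~ [ʒ] at the end of the stem ([pɛrɛʃoʃ] vs [pɛrɛʃoʒi]).
Compare 'eye', with invariant [ʃ] in [matɛʃeʃ] and [matɛʃeʃi]: an analysis with underlying /ʃ/ and a rule producing [ʒ] before the NMLZ suffix would wrongly predict alternation here too.
The alternation reflects word-final obstruent devoicing: voiced obstruents become voiceless word-finally. /ʒ/ is underlying.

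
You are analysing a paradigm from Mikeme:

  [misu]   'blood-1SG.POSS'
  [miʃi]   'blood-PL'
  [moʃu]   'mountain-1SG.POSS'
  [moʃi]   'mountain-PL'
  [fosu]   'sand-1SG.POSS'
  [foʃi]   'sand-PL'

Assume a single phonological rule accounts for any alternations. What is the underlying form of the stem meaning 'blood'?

/mis/

In [misu] and [miʃi] the final segment of 'blood' alternates: [s] ~ [ʃ].
But 'mountain' keeps [ʃ] in both environments ([moʃu], [moʃi]), so there is no rule changing /ʃ/ to [s] before the 1SG.POSS suffix.
The underlying segment must be /s/; /s/ becomes palato-alveolar [ʃ] before a front vowel, yielding [ʃ] there.
Hence 'blood' is /mis/ underlyingly.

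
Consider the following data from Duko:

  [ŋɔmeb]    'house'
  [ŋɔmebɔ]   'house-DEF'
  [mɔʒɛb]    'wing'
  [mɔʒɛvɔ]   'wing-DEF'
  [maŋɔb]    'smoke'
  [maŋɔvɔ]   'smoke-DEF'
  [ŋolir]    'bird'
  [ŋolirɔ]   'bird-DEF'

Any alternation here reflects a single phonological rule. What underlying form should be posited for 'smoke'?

/maŋɔv/

In [maŋɔb] and [maŋɔvɔ] the final segment of 'smoke' alternates: [b] ~ [v].
If /b/ were underlying and a rule turned it into [v] before the DEF suffix, 'house' would also alternate; but it has [b] in both [ŋɔmeb] and [ŋɔmebɔ].
The underlying segment must be /v/; voiced fricatives become stops word-finally, yielding [b] there.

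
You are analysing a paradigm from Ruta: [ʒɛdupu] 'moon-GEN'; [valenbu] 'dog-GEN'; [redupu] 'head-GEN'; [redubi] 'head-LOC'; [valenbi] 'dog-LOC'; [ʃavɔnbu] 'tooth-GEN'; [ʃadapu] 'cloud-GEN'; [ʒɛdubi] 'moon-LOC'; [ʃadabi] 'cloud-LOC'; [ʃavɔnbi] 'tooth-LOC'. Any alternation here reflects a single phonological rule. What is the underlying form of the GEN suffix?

/-pu/

The GEN morpheme has two allomorphs, [-bu] and [-pu].
By contrast the LOC suffix keeps its initial [b] throughout — that segment must be underlying.
So the underlying form is /-pu/, and voiceless stops become voiced after a nasal.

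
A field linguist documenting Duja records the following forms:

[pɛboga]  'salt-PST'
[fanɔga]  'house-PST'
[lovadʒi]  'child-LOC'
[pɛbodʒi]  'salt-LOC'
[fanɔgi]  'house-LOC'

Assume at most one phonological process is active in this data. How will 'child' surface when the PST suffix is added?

[lovaga]

'salt' shows [g] ~ [dʒ] at the end of the stem ([pɛboga] vs [pɛbodʒi]).
But 'house' keeps [g] in both environments ([fanɔga], [fanɔgi]), so there is no rule changing /g/ to [dʒ] before the LOC suffix.
So /dʒ/ is underlying, and a rule of depalatalization — palato-alveolar /dʒ/ becomes [g] when no front vowel follows — gives [g].
The one attested form of 'child', [lovadʒi], shows underlying /lovadʒ/. Applying the same rule when no front vowel follows gives [lovaga].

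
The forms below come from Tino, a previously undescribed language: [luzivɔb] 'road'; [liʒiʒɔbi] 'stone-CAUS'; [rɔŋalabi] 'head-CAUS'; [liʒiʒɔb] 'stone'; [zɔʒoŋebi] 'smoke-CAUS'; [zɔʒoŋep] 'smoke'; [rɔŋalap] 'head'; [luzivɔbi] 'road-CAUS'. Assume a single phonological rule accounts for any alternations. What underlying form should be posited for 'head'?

The root 'head' surfaces as [rɔŋalabi] and [rɔŋalap], with a stem-final [b] ~ [p] alternation.
Compare 'stone', with invariant [b] in [liʒiʒɔbi] and [liʒiʒɔb]: an analysis with underlying /b/ and a rule producing [p] in isolation would wrongly predict alternation here too.
So /p/ is underlying, and a rule of intervocalic voicing — voiceless stops become voiced between vowels — gives [b].

/rɔŋalap/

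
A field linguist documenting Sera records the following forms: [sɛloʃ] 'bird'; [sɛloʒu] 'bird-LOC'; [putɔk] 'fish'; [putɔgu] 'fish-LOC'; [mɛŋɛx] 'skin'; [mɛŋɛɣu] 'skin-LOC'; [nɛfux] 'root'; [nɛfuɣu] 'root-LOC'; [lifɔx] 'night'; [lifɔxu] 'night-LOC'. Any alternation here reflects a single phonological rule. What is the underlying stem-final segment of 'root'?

/ɣ/

In [nɛfux] and [nɛfuɣu] the final segment of 'root' alternates: [x] ~ [ɣ].
But 'night' keeps [x] in both environments ([lifɔx], [lifɔxu]), so there is no rule changing /x/ to [ɣ] before the LOC suffix.
Therefore /ɣ/ is basic and [x] is derived by word-final obstruent devoicing (voiced obstruents become voiceless word-finally).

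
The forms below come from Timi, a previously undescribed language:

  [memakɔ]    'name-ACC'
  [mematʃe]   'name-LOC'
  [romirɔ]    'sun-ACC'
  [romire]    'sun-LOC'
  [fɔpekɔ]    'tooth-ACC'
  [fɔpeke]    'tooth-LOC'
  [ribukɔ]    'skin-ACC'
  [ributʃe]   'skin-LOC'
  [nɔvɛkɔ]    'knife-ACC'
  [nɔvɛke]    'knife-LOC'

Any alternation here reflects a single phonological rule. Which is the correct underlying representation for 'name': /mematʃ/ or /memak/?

/mematʃ/

The stem for 'name' ends in [k] in [memakɔ] but [tʃ] in [mematʃe].
If /k/ were underlying and a rule turned it into [tʃ] before the LOC suffix, 'knife' would also alternate; but it has [k] in both [nɔvɛkɔ] and [nɔvɛke].
The underlying segment must be /tʃ/; palato-alveolar /tʃ/ becomes [k] when no front vowel follows, yielding [k] there.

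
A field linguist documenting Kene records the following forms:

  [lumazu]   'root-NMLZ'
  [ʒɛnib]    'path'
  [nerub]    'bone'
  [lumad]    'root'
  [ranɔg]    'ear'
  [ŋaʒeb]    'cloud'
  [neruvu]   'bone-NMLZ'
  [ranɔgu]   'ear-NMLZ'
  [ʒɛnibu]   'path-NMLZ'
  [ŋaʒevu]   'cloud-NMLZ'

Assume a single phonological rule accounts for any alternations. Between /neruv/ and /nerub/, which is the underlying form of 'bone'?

The stem for 'bone' ends in [v] in [neruvu] but [b] in [nerub].
If /b/ were underlying and a rule turned it into [v] before the NMLZ suffix, 'path' would also alternate; but it has [b] in both [ʒɛnibu] and [ʒɛnib].
The underlying segment must be /v/; voiced fricatives become stops word-finally, yielding [b] there.

/neruv/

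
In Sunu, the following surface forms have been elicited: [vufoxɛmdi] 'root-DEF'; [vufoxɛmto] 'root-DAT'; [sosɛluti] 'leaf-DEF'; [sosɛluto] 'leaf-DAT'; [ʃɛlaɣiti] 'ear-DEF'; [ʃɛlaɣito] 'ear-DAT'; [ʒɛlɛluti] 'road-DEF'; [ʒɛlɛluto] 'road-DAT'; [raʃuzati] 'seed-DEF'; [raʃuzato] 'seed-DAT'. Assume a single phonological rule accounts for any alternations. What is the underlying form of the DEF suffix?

/-di/

The DEF suffix surfaces as [-di] and [-ti], depending on the final segment of the stem.
By contrast the DAT suffix keeps its initial [t] throughout — that segment must be underlying.
So the underlying form is /-di/, and voiced stops become voiceless after a vowel.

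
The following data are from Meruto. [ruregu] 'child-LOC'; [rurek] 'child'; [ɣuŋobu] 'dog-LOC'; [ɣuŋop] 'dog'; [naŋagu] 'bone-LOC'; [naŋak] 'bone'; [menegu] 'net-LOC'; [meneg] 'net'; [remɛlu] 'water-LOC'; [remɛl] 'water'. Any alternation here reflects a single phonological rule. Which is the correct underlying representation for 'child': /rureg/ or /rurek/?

The stem for 'child' ends in [g] in [ruregu] but [k] in [rurek].
If /g/ were underlying and a rule turned it into [k] in isolation, 'net' would also alternate; but it has [g] in both [menegu] and [meneg].
The underlying segment must be /k/; voiceless stops become voiced between vowels, yielding [g] there.

/rurek/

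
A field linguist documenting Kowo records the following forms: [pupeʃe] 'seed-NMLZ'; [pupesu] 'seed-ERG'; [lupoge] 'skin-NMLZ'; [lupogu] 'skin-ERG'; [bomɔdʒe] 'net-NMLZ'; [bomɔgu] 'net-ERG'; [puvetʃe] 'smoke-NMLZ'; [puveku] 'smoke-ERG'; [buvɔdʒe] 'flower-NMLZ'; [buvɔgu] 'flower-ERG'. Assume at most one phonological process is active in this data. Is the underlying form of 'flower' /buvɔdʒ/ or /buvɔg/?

The root 'flower' surfaces as [buvɔdʒe] and [buvɔgu], with a stem-final [dʒ] ~ [g] alternation.
If /g/ were underlying and a rule turned it into [dʒ] before the NMLZ suffix, 'skin' would also alternate; but it has [g] in both [lupoge] and [lupogu].
Therefore /dʒ/ is basic and [g] is derived by depalatalization (palato-alveolar /tʃ/, /dʒ/ and /ʃ/ become [k], [g] and [s] when no front vowel follows).

/buvɔdʒ/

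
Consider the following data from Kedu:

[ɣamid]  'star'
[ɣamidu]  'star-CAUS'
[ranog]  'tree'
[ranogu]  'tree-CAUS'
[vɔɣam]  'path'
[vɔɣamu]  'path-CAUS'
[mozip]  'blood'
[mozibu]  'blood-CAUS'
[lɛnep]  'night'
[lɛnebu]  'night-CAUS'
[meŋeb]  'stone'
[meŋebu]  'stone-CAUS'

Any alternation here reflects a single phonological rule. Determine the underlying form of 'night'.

/lɛnep/

In [lɛnep] and [lɛnebu] the final segment of 'night' alternates: [p] ~ [b].
Compare 'stone', with invariant [b] in [meŋeb] and [meŋebu]: an analysis with underlying /b/ and a rule producing [p] in isolation would wrongly predict alternation here too.
Therefore /p/ is basic and [b] is derived by intervocalic voicing (voiceless stops become voiced between vowels).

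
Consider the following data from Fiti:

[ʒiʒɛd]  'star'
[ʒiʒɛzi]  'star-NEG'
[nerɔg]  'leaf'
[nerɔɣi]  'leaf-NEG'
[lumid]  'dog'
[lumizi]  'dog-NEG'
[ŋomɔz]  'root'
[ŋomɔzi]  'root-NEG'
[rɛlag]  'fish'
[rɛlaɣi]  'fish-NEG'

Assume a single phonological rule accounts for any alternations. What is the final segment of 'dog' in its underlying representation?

The stem for 'dog' ends in [d] in [lumid] but [z] in [lumizi].
If /z/ were underlying and a rule turned it into [d] in isolation, 'root' would also alternate; but it has [z] in both [ŋomɔz] and [ŋomɔzi].
The underlying segment must be /d/; voiced stops become fricatives between vowels, yielding [z] there.

/d/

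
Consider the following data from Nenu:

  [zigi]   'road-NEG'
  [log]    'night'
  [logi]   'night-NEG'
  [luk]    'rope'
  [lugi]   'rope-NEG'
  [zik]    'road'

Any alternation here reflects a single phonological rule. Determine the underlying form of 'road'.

/zik/

In [zik] and [zigi] the final segment of 'road' alternates: [k] ~ [g].
If /g/ were underlying and a rule turned it into [k] in isolation, 'night' would also alternate; but it has [g] in both [log] and [logi].
The underlying segment must be /k/; voiceless stops become voiced between vowels, yielding [g] there.
The underlying form of 'road' is therefore /zik/.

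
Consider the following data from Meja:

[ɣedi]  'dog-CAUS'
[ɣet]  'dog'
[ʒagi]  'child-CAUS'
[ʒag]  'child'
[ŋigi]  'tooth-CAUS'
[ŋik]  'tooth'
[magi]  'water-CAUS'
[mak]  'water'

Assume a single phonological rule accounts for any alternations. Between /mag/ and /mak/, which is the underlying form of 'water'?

/mak/

In [magi] and [mak] the final segment of 'water' alternates: [g] ~ [k].
But 'child' keeps [g] in both environments ([ʒagi], [ʒag]), so there is no rule changing /g/ to [k] in isolation.
So /k/ is underlying, and a rule of intervocalic voicing — voiceless stops become voiced between vowels — gives [g].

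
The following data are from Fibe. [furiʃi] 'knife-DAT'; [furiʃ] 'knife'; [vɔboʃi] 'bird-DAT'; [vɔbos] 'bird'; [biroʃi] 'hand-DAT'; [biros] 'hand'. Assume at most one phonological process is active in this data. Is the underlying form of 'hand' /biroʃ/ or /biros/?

/biros/

'hand' shows [ʃ] ~ [s] at the end of the stem ([biroʃi] vs [biros]).
Compare 'knife', with invariant [ʃ] in [furiʃi] and [furiʃ]: an analysis with underlying /ʃ/ and a rule producing [s] in isolation would wrongly predict alternation here too.
Therefore /s/ is basic and [ʃ] is derived by palatalization before a front vowel (/s/ becomes palato-alveolar [ʃ] before a front vowel).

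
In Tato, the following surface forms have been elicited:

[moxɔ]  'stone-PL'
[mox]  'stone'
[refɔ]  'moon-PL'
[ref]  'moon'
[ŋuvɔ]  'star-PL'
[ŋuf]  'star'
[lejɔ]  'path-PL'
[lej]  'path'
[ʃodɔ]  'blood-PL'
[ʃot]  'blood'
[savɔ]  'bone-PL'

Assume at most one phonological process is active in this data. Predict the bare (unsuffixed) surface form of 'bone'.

[saf]

In [ŋuvɔ] and [ŋuf] the final segment of 'star' alternates: [v] ~ [f].
But 'moon' keeps [f] in both environments ([refɔ], [ref]), so there is no rule changing /f/ to [v] before the PL suffix.
The underlying segment must be /v/; voiced obstruents become voiceless word-finally, yielding [f] there.
From [savɔ] the stem 'bone' is /sav/; word-finally this yields [saf].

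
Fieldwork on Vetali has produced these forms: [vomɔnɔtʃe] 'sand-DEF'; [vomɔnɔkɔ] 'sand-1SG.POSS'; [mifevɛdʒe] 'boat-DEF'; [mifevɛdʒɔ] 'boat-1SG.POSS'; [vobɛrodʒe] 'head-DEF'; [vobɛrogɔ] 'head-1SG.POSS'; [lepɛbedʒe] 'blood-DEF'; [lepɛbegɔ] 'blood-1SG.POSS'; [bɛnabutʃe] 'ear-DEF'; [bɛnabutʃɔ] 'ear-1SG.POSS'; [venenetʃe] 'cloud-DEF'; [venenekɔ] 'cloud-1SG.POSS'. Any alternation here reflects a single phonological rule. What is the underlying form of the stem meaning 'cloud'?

In [venenetʃe] and [venenekɔ] the final segment of 'cloud' alternates: [tʃ] ~ [k].
If /tʃ/ were underlying and a rule turned it into [k] before the 1SG.POSS suffix, 'ear' would also alternate; but it has [tʃ] in both [bɛnabutʃe] and [bɛnabutʃɔ].
The alternation reflects palatalization before a front vowel: /k/ and /g/ become palato-alveolar [tʃ] and [dʒ] before a front vowel. /k/ is underlying.

/venenek/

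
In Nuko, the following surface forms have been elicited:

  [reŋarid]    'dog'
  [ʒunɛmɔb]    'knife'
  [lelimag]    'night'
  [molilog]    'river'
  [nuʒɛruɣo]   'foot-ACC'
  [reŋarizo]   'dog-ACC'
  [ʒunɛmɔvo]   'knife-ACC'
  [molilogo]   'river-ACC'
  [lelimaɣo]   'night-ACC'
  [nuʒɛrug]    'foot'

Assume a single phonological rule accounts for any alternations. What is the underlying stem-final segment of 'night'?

The stem for 'night' ends in [ɣ] in [lelimaɣo] but [g] in [lelimag].
If /g/ were underlying and a rule turned it into [ɣ] before the ACC suffix, 'river' would also alternate; but it has [g] in both [molilogo] and [molilog].
The underlying segment must be /ɣ/; voiced fricatives become stops word-finally, yielding [g] there.

/ɣ/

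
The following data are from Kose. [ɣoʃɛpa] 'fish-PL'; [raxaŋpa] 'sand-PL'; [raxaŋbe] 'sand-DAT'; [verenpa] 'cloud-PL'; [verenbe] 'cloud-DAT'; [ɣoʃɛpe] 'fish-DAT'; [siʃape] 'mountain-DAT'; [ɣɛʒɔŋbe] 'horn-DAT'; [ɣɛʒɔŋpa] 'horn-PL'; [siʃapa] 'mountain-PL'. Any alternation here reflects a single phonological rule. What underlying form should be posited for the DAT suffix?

The DAT morpheme has two allomorphs, [-be] and [-pe].
By contrast the PL suffix keeps its initial [p] throughout — that segment must be underlying.
So the underlying form is /-be/, and voiced stops become voiceless after a vowel.

/-be/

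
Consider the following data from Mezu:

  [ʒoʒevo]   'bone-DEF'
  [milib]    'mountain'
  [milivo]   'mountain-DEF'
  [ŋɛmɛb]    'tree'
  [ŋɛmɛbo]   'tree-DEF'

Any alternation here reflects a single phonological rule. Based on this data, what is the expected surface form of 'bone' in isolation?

[ʒoʒeb]

The stem for 'mountain' ends in [b] in [milib] but [v] in [milivo].
The stem 'tree' ([ŋɛmɛb], [ŋɛmɛbo]) shows [b] unchanged in both environments, so [b] cannot be basic with [v] derived before the DEF suffix.
Therefore /v/ is basic and [b] is derived by word-final hardening (voiced fricatives become stops word-finally).
From [ʒoʒevo] the stem 'bone' is /ʒoʒev/; word-finally this yields [ʒoʒeb].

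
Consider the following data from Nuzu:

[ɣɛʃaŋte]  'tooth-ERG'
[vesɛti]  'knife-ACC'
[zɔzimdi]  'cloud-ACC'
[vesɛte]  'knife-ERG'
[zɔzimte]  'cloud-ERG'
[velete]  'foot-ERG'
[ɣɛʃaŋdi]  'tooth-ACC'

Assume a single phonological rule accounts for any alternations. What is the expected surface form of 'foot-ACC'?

The ACC suffix surfaces as [-di] and [-ti], depending on the final segment of the stem.
By contrast the ERG suffix keeps its initial [t] throughout — that segment must be underlying.
So the underlying form is /-di/, and voiced stops become voiceless after a vowel.
After 'foot', which ends in a vowel, the suffix surfaces as [-ti], giving [veleti].

[veleti]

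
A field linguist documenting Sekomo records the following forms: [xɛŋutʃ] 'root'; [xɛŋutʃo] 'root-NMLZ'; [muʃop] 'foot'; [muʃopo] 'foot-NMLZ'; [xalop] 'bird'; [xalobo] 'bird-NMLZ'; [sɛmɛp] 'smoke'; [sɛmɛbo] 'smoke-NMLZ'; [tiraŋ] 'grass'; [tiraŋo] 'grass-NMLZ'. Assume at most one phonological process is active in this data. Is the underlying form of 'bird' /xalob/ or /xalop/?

/xalob/

In [xalop] and [xalobo] the final segment of 'bird' alternates: [p] ~ [b].
If /p/ were underlying and a rule turned it into [b] before the NMLZ suffix, 'foot' would also alternate; but it has [p] in both [muʃop] and [muʃopo].
So /b/ is underlying, and a rule of word-final obstruent devoicing — voiced obstruents become voiceless word-finally — gives [p].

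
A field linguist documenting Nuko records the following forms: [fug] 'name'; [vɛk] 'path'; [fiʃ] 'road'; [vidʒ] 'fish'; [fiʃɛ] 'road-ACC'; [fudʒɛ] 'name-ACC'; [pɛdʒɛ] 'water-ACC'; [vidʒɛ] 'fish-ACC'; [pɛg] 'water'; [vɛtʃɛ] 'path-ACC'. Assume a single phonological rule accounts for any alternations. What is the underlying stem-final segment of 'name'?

/g/

In [fudʒɛ] and [fug] the final segment of 'name' alternates: [dʒ] ~ [g].
But 'fish' keeps [dʒ] in both environments ([vidʒɛ], [vidʒ]), so there is no rule changing /dʒ/ to [g] in isolation.
The underlying segment must be /g/; /k/ and /g/ become palato-alveolar [tʃ] and [dʒ] before a front vowel, yielding [dʒ] there.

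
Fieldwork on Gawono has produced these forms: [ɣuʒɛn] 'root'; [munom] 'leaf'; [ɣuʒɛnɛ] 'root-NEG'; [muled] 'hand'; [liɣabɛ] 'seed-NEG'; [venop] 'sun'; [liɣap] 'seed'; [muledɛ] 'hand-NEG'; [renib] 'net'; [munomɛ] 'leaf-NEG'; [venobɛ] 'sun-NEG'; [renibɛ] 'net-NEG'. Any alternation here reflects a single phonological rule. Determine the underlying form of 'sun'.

/venop/

'sun' shows [b] ~ [p] at the end of the stem ([venobɛ] vs [venop]).
The stem 'net' ([renibɛ], [renib]) shows [b] unchanged in both environments, so [b] cannot be basic with [p] derived in isolation.
So /p/ is underlying, and a rule of intervocalic voicing — voiceless stops become voiced between vowels — gives [b].
Hence 'sun' is /venop/ underlyingly.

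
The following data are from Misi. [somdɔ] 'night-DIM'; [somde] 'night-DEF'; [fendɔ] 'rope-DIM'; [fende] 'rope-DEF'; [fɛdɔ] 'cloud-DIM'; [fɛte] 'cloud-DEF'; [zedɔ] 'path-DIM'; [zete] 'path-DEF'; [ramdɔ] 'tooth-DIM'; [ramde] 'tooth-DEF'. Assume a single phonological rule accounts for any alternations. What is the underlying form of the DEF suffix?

/-te/

The DEF morpheme has two allomorphs, [-de] and [-te].
The DIM suffix, which begins with [d], is invariant after every stem; so [d] is not altered by any rule here.
The DEF suffix is therefore /-te/ underlyingly, with post-nasal voicing: voiceless stops become voiced after a nasal.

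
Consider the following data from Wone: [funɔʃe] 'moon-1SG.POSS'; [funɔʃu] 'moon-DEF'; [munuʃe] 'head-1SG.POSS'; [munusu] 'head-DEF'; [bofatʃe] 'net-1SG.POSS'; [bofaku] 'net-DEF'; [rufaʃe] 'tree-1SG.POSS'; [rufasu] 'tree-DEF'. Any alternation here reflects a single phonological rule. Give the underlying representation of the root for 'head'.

'head' shows [ʃ] ~ [s] at the end of the stem ([munuʃe] vs [munusu]).
If /ʃ/ were underlying and a rule turned it into [s] before the DEF suffix, 'moon' would also alternate; but it has [ʃ] in both [funɔʃe] and [funɔʃu].
Therefore /s/ is basic and [ʃ] is derived by palatalization before a front vowel (/k/ and /s/ become palato-alveolar [tʃ] and [ʃ] before a front vowel).
The underlying form of 'head' is therefore /munus/.

/munus/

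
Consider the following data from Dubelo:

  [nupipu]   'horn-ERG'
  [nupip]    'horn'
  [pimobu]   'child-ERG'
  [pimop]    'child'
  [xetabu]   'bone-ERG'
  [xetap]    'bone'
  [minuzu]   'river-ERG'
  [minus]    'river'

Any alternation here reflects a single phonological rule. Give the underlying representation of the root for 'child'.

The stem for 'child' ends in [b] in [pimobu] but [p] in [pimop].
The stem 'horn' ([nupipu], [nupip]) shows [p] unchanged in both environments, so [p] cannot be basic with [b] derived before the ERG suffix.
Therefore /b/ is basic and [p] is derived by word-final obstruent devoicing (voiced obstruents become voiceless word-finally).

/pimob/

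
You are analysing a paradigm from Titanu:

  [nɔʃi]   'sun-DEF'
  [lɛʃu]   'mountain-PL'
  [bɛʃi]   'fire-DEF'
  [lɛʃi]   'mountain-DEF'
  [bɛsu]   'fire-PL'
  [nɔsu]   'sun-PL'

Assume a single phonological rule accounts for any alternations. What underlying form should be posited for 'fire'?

In [bɛsu] and [bɛʃi] the final segment of 'fire' alternates: [s] ~ [ʃ].
But 'mountain' keeps [ʃ] in both environments ([lɛʃu], [lɛʃi]), so there is no rule changing /ʃ/ to [s] before the PL suffix.
Therefore /s/ is basic and [ʃ] is derived by palatalization before a front vowel (/s/ becomes palato-alveolar [ʃ] before a front vowel).

/bɛs/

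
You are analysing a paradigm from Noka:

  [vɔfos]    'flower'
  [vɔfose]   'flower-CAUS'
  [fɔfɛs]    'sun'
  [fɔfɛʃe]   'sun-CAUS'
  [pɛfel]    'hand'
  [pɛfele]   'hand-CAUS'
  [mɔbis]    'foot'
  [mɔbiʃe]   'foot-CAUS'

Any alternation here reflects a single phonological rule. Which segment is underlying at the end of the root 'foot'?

In [mɔbis] and [mɔbiʃe] the final segment of 'foot' alternates: [s] ~ [ʃ].
The stem 'flower' ([vɔfos], [vɔfose]) shows [s] unchanged in both environments, so [s] cannot be basic with [ʃ] derived before the CAUS suffix.
Therefore /ʃ/ is basic and [s] is derived by depalatalization (palato-alveolar /ʃ/ becomes [s] when no front vowel follows).

/ʃ/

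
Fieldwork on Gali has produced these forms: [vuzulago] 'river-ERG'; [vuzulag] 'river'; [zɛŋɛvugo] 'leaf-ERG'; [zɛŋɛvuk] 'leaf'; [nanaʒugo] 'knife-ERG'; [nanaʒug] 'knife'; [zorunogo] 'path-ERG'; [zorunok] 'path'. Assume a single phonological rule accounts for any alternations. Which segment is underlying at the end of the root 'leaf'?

The root 'leaf' surfaces as [zɛŋɛvugo] and [zɛŋɛvuk], with a stem-final [g] ~ [k] alternation.
The stem 'knife' ([nanaʒugo], [nanaʒug]) shows [g] unchanged in both environments, so [g] cannot be basic with [k] derived in isolation.
The alternation reflects intervocalic voicing: voiceless stops become voiced between vowels. /k/ is underlying.

/k/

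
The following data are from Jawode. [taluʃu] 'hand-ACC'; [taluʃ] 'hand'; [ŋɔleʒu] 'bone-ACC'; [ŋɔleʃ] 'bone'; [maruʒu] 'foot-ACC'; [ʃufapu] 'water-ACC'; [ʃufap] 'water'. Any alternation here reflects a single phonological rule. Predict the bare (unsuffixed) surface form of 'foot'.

[maruʃ]

'bone' shows [ʒ] ~ [ʃ] at the end of the stem ([ŋɔleʒu] vs [ŋɔleʃ]).
The stem 'hand' ([taluʃu], [taluʃ]) shows [ʃ] unchanged in both environments, so [ʃ] cannot be basic with [ʒ] derived before the ACC suffix.
The underlying segment must be /ʒ/; voiced obstruents become voiceless word-finally, yielding [ʃ] there.
The one attested form of 'foot', [maruʒu], shows underlying /maruʒ/. Applying the same rule word-finally gives [maruʃ].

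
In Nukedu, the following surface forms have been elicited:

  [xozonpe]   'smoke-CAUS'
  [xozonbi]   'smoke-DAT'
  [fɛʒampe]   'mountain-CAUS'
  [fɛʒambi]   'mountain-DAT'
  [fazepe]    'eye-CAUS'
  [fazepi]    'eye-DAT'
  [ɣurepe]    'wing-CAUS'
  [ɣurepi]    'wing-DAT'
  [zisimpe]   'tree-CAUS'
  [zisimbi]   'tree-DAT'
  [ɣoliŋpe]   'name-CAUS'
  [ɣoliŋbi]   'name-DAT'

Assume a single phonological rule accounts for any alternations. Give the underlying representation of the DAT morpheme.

/-bi/

The DAT morpheme has two allomorphs, [-bi] and [-pi].
The CAUS suffix, which begins with [p], is invariant after every stem; so [p] is not altered by any rule here.
So the underlying form is /-bi/, and voiced stops become voiceless after a vowel.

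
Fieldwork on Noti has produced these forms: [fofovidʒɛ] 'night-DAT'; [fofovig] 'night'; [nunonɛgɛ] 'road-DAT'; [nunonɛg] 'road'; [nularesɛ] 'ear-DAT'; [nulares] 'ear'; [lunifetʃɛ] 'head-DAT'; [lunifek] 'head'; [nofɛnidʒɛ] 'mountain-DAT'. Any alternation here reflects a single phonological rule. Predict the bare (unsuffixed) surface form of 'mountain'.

The root 'night' surfaces as [fofovidʒɛ] and [fofovig], with a stem-final [dʒ] ~ [g] alternation.
The stem 'road' ([nunonɛgɛ], [nunonɛg]) shows [g] unchanged in both environments, so [g] cannot be basic with [dʒ] derived before the DAT suffix.
The alternation reflects depalatalization: palato-alveolar /tʃ/ and /dʒ/ become [k] and [g] when no front vowel follows. /dʒ/ is underlying.
From [nofɛnidʒɛ] the stem 'mountain' is /nofɛnidʒ/; when no front vowel follows this yields [nofɛnig].

[nofɛnig]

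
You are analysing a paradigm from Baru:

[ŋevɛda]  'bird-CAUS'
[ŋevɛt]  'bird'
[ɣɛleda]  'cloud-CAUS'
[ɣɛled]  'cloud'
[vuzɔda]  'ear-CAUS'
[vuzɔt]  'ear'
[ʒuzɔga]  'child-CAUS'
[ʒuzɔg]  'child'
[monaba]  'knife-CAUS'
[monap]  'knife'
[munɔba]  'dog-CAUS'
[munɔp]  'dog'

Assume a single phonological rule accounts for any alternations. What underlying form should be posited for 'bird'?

/ŋevɛt/

'bird' shows [d] ~ [t] at the end of the stem ([ŋevɛda] vs [ŋevɛt]).
The stem 'cloud' ([ɣɛleda], [ɣɛled]) shows [d] unchanged in both environments, so [d] cannot be basic with [t] derived in isolation.
So /t/ is underlying, and a rule of intervocalic voicing — voiceless stops become voiced between vowels — gives [d].
The underlying form of 'bird' is therefore /ŋevɛt/.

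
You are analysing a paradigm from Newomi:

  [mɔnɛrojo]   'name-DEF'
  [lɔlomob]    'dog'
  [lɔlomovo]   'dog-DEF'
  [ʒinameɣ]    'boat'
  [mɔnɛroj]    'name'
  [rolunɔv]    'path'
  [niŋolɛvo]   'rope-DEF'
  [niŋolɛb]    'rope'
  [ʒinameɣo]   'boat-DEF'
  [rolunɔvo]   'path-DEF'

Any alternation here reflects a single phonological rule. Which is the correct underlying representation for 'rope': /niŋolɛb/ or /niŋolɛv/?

/niŋolɛb/

The stem for 'rope' ends in [b] in [niŋolɛb] but [v] in [niŋolɛvo].
Compare 'path', with invariant [v] in [rolunɔv] and [rolunɔvo]: an analysis with underlying /v/ and a rule producing [b] in isolation would wrongly predict alternation here too.
The alternation reflects intervocalic spirantization: voiced stops become fricatives between vowels. /b/ is underlying.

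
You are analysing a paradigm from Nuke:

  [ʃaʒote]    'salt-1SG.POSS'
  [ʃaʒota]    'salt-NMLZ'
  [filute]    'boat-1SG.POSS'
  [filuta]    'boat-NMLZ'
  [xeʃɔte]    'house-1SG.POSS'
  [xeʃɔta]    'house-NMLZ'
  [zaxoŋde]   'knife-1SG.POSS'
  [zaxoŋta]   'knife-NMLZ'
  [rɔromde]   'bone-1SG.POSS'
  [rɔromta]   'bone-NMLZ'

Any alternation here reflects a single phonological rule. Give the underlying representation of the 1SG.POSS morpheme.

The 1SG.POSS morpheme has two allomorphs, [-de] and [-te].
By contrast the NMLZ suffix keeps its initial [t] throughout — that segment must be underlying.
The 1SG.POSS suffix is therefore /-de/ underlyingly, with post-vocalic devoicing: voiced stops become voiceless after a vowel.

/-de/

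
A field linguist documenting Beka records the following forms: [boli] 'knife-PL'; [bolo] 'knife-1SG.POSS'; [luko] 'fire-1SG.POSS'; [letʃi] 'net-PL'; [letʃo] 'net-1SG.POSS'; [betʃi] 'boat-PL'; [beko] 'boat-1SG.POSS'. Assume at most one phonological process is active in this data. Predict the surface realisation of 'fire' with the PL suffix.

In [betʃi] and [beko] the final segment of 'boat' alternates: [tʃ] ~ [k].
Compare 'net', with invariant [tʃ] in [letʃi] and [letʃo]: an analysis with underlying /tʃ/ and a rule producing [k] before the 1SG.POSS suffix would wrongly predict alternation here too.
Therefore /k/ is basic and [tʃ] is derived by palatalization before a front vowel (/k/ becomes palato-alveolar [tʃ] before a front vowel).
The one attested form of 'fire', [luko], shows underlying /luk/. Applying the same rule before a front vowel gives [lutʃi].

[lutʃi]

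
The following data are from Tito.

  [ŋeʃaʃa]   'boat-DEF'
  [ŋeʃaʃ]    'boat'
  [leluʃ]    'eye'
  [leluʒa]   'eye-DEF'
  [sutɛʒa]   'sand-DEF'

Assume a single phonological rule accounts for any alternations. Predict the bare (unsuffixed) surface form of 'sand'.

The stem for 'eye' ends in [ʒ] in [leluʒa] but [ʃ] in [leluʃ].
If /ʃ/ were underlying and a rule turned it into [ʒ] before the DEF suffix, 'boat' would also alternate; but it has [ʃ] in both [ŋeʃaʃa] and [ŋeʃaʃ].
Therefore /ʒ/ is basic and [ʃ] is derived by word-final obstruent devoicing (voiced obstruents become voiceless word-finally).
From [sutɛʒa] the stem 'sand' is /sutɛʒ/; word-finally this yields [sutɛʃ].

[sutɛʃ]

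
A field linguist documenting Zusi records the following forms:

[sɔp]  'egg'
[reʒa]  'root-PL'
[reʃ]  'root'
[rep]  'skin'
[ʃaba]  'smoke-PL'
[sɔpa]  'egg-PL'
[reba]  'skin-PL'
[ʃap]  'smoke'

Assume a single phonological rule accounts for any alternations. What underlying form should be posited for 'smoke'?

/ʃab/

'smoke' shows [b] ~ [p] at the end of the stem ([ʃaba] vs [ʃap]).
But 'egg' keeps [p] in both environments ([sɔpa], [sɔp]), so there is no rule changing /p/ to [b] before the PL suffix.
The alternation reflects word-final obstruent devoicing: voiced obstruents become voiceless word-finally. /b/ is underlying.
The underlying form of 'smoke' is therefore /ʃab/.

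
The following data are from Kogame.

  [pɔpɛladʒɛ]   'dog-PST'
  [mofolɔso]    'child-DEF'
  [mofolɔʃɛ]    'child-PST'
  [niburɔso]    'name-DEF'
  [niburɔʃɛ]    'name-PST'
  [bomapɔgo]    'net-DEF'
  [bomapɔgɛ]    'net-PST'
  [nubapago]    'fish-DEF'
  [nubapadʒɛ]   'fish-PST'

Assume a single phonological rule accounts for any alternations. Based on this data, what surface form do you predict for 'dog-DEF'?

[pɔpɛlago]

In [nubapago] and [nubapadʒɛ] the final segment of 'fish' alternates: [g] ~ [dʒ].
Compare 'net', with invariant [g] in [bomapɔgo] and [bomapɔgɛ]: an analysis with underlying /g/ and a rule producing [dʒ] before the PST suffix would wrongly predict alternation here too.
The alternation reflects depalatalization: palato-alveolar /dʒ/ and /ʃ/ become [g] and [s] when no front vowel follows. /dʒ/ is underlying.
The one attested form of 'dog', [pɔpɛladʒɛ], shows underlying /pɔpɛladʒ/. Applying the same rule when no front vowel follows gives [pɔpɛlago].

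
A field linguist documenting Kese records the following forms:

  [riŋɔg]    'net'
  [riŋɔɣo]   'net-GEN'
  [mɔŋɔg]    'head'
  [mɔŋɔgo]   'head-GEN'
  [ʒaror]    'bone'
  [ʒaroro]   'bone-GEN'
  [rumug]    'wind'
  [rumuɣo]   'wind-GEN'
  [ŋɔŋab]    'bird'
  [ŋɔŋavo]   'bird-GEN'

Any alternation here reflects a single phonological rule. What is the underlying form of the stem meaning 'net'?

In [riŋɔg] and [riŋɔɣo] the final segment of 'net' alternates: [g] ~ [ɣ].
The stem 'head' ([mɔŋɔg], [mɔŋɔgo]) shows [g] unchanged in both environments, so [g] cannot be basic with [ɣ] derived before the GEN suffix.
The alternation reflects word-final hardening: voiced fricatives become stops word-finally. /ɣ/ is underlying.
Hence 'net' is /riŋɔɣ/ underlyingly.

/riŋɔɣ/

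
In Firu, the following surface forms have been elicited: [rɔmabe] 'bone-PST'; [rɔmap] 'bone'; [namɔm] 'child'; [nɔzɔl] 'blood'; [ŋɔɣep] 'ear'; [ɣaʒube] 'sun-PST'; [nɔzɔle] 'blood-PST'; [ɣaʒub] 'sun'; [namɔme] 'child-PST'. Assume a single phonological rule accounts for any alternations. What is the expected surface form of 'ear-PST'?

The root 'bone' surfaces as [rɔmabe] and [rɔmap], with a stem-final [b] ~ [p] alternation.
If /b/ were underlying and a rule turned it into [p] in isolation, 'sun' would also alternate; but it has [b] in both [ɣaʒube] and [ɣaʒub].
So /p/ is underlying, and a rule of intervocalic voicing — voiceless stops become voiced between vowels — gives [b].
The one attested form of 'ear', [ŋɔɣep], shows underlying /ŋɔɣep/. Applying the same rule between vowels gives [ŋɔɣebe].

[ŋɔɣebe]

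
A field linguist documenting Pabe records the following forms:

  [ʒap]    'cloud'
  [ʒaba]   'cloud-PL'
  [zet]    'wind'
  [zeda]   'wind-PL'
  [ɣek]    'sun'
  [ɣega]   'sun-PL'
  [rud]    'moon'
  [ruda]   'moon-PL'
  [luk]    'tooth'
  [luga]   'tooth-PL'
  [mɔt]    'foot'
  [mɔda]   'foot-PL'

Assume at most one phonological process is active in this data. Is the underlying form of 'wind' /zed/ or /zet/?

/zet/

In [zet] and [zeda] the final segment of 'wind' alternates: [t] ~ [d].
The stem 'moon' ([rud], [ruda]) shows [d] unchanged in both environments, so [d] cannot be basic with [t] derived in isolation.
The underlying segment must be /t/; voiceless stops become voiced between vowels, yielding [d] there.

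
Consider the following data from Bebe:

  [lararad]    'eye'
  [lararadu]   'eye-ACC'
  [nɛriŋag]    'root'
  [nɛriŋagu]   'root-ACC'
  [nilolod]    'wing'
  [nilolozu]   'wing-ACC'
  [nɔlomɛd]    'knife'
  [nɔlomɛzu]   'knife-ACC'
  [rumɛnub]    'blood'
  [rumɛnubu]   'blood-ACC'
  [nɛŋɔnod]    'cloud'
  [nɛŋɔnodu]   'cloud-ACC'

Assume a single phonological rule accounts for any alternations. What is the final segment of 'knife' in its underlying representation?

'knife' shows [d] ~ [z] at the end of the stem ([nɔlomɛd] vs [nɔlomɛzu]).
Compare 'eye', with invariant [d] in [lararad] and [lararadu]: an analysis with underlying /d/ and a rule producing [z] before the ACC suffix would wrongly predict alternation here too.
The underlying segment must be /z/; voiced fricatives become stops word-finally, yielding [d] there.

/z/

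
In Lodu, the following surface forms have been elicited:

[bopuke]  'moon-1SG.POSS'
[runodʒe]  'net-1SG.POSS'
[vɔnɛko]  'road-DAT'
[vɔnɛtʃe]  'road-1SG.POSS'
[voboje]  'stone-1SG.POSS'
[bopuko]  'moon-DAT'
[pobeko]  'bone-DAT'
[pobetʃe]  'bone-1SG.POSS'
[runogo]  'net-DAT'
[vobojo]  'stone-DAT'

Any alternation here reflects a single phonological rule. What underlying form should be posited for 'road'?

/vɔnɛtʃ/

The root 'road' surfaces as [vɔnɛtʃe] and [vɔnɛko], with a stem-final [tʃ] ~ [k] alternation.
But 'moon' keeps [k] in both environments ([bopuke], [bopuko]), so there is no rule changing /k/ to [tʃ] before the 1SG.POSS suffix.
The alternation reflects depalatalization: palato-alveolar /tʃ/ and /dʒ/ become [k] and [g] when no front vowel follows. /tʃ/ is underlying.
So 'road' = /vɔnɛtʃ/.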